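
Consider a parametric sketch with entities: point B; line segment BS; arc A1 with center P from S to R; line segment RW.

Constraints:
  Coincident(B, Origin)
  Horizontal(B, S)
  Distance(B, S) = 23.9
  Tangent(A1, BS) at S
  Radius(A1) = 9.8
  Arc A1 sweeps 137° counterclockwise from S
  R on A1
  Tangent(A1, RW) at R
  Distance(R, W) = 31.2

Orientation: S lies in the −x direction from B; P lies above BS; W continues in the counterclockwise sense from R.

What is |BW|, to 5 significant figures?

55.367

On A1, S sits at bearing -90° from P; a 137° counterclockwise sweep puts R at bearing 47°, so R = P + 9.8·(cos 47°, sin 47°) = (-17.216, 16.967). Since A1 is tangent to RW there, PR ⟂ RW, so RW runs along (−sin 47°, cos 47°); with |RW| = 31.2, W = (-40.035, 38.246). Then |BW| = |W − B| = 55.367.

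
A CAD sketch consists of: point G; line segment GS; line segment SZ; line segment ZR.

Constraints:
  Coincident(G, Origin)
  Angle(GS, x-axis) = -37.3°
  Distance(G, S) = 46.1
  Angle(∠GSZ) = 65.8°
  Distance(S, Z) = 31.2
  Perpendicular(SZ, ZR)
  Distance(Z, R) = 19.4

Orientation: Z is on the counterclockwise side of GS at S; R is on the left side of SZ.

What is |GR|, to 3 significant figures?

25.8

G is at the origin; GS runs at -37.3° with length 46.1, so S = 46.1·(cos -37.3°, sin -37.3°) = (36.7, -27.9). ∠GSZ = 65.8°, so SZ runs at -37.3° + (180° − 65.8°) = 76.9° from the x-axis; with |SZ| = 31.2, Z = S + 31.2·(cos 76.9°, sin 76.9°) = (43.7, 2.45). SZ ⟂ ZR; with |ZR| = 19.4 on the left of SZ, R = Z + 19.4·(-0.974, 0.227) = (24.8, 6.85). Then |GR| = |R − G| = 25.8.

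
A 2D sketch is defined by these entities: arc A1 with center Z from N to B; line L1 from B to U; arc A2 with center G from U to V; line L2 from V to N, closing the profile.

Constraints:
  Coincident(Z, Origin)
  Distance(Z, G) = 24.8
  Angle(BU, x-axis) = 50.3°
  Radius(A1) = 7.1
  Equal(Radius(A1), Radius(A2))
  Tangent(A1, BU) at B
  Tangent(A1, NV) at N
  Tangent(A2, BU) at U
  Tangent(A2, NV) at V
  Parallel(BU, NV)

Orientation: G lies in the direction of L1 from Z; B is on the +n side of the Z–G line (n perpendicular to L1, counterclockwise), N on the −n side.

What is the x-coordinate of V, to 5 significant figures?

21.304

Tangency of A1 to both parallel lines with radius 7.1 puts B and N at Z ± 7.1·n: B = (-5.4627, 4.5353), N = (5.4627, -4.5353). Equal radii place U and V the same way about G: U = G + 7.1·n = (10.379, 23.616), V = G − 7.1·n = (21.304, 14.546). So V.x = 21.304.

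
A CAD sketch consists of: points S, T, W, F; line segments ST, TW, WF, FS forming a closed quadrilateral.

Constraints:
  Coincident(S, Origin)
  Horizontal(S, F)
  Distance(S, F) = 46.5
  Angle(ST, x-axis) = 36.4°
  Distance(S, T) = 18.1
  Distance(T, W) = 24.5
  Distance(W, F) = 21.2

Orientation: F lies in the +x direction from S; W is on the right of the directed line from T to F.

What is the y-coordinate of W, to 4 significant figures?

-9.907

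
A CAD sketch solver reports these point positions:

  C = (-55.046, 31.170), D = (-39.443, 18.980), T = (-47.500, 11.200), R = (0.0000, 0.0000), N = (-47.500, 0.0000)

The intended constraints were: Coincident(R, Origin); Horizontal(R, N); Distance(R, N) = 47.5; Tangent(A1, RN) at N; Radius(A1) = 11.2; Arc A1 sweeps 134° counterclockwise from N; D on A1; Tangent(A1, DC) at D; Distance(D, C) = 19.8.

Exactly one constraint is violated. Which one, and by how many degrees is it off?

Tangent(A1, DC) at D — off by 8.00°.

R = (0.00, 0.00) ✓; R.y = 0.00, N.y = 0.00 ✓; |RN| = 47.50 ✓; ∠(TN, NR) = 90.00° ✓; |TN| = 11.20 ✓; bearing(T→D) − bearing(T→N) = 134.0° ✓; |TD| = 11.20 ✓; ∠(TD, DC) = 82.00° ✗; |DC| = 19.80 ✓.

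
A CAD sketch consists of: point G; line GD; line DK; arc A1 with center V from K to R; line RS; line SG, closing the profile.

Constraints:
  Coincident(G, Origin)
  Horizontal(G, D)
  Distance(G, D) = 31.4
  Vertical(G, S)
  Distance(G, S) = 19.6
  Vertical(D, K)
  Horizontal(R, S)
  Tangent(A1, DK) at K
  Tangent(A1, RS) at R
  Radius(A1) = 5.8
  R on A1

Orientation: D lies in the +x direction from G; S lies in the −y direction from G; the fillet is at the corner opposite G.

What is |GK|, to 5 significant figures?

34.299

G is at the origin; G and D share the same y with |GD| = 31.4 and D on the +x side, so D = (31.400, 0.0000). G and S share the same x with |GS| = 19.6 and S on the −y side, so S = (0.0000, -19.600). The virtual corner opposite G is at (31.400, -19.600). Since A1 is tangent to DK there, VK ⟂ DK and the tangent condition forces VR to be normal to RS, with radius 5.8, so the center V sits 5.8 in from both sides at V = (25.600, -13.800). That places the tangent points at K = (31.400, -13.800) on DK and R = (25.600, -19.600) on RS. Then |GK| = |K − G| = 34.299.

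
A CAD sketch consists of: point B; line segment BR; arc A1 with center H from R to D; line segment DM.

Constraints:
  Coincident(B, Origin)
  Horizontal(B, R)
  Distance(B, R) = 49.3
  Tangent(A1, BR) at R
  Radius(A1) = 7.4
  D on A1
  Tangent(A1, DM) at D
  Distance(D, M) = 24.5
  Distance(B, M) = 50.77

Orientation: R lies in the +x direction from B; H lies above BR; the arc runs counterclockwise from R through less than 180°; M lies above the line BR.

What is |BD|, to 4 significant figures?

56.41

Checks: |BR| = 49.30 ✓; |HD| = 7.400 ✓; ∠(HD, DM) = 90.00° ✓; |DM| = 24.50 ✓; |BM| = 50.77 ✓.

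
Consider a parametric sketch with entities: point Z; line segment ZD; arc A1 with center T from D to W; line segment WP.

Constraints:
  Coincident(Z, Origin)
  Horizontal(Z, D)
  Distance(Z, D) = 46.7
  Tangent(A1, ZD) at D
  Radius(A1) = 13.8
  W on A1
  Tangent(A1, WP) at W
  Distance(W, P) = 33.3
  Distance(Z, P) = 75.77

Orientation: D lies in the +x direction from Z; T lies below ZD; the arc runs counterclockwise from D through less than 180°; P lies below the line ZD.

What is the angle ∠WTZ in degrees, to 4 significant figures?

58.65°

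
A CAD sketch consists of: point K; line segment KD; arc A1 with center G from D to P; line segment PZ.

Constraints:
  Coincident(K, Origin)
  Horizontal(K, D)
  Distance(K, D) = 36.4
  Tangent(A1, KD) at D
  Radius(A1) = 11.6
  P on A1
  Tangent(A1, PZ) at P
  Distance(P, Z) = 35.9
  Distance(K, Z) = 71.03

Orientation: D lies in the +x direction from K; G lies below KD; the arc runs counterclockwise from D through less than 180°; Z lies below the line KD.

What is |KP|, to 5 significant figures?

35.225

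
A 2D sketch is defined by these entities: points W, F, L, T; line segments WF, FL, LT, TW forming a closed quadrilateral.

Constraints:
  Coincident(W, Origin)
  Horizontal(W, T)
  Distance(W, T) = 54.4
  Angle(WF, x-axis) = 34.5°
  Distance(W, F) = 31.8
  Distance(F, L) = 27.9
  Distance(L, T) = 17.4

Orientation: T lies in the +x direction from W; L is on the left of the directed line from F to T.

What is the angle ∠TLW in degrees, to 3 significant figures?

73.2°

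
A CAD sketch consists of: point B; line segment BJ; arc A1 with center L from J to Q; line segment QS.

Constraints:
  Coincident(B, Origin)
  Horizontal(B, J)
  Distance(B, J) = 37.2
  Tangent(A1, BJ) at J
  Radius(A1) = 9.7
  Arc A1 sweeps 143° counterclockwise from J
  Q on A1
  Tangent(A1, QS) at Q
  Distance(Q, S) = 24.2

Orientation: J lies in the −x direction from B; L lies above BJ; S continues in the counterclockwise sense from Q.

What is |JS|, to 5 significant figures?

34.737

On A1, J sits at bearing -90° from L; a 143° counterclockwise sweep puts Q at bearing 53°, so Q = L + 9.7·(cos 53°, sin 53°) = (-31.362, 17.447). A1 meets QS tangentially, so LQ is at right angles to QS, so QS runs along (−sin 53°, cos 53°); with |QS| = 24.2, S = (-50.689, 32.011). Then |JS| = |S − J| = 34.737.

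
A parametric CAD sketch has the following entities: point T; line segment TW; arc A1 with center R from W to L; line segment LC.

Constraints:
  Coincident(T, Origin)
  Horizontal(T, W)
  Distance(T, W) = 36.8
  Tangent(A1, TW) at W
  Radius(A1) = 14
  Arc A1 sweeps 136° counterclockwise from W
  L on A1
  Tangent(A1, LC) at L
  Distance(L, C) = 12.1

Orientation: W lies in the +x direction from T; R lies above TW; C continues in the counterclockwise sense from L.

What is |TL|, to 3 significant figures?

52.4

Tangency of A1 to TW means the radius RW is perpendicular to TW, so R = W + (0, 14) = (36.8, 14.0). On A1, W sits at bearing -90° from R; a 136° counterclockwise sweep puts L at bearing 46°, so L = R + 14.0·(cos 46°, sin 46°) = (46.5, 24.1). Then |TL| = |L − T| = 52.4.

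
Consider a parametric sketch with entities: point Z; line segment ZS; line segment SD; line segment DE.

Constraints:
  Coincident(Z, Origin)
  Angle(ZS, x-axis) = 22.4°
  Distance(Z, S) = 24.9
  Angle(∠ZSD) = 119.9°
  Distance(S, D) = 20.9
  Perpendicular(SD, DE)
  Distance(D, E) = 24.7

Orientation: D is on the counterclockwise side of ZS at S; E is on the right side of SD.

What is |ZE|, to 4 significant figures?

57.03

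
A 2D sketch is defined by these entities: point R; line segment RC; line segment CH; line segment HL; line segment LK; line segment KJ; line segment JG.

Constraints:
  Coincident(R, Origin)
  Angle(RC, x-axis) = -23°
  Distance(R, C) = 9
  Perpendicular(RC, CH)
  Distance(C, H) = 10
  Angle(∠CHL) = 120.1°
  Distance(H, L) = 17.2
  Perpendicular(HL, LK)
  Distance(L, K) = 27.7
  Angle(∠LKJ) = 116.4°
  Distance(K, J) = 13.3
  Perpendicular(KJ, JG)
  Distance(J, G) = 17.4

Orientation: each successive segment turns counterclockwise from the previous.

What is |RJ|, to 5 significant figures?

20.603

HL ⟂ LK, so LK runs at -143.10°; with |LK| = 27.7, K = (-20.287, 2.8114). ∠LKJ = 116.4° gives KJ at -79.500° from the x-axis; with |KJ| = 13.3, J = (-17.863, -10.266). Then |RJ| = |J − R| = 20.603.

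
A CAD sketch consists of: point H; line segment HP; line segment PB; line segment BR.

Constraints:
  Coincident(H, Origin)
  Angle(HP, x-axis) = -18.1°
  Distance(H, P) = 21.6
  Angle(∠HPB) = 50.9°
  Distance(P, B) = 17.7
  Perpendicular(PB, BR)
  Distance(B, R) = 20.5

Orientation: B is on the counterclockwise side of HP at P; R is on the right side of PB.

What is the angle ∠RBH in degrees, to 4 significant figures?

166.3°

H is at the origin; HP runs at -18.1° with length 21.6, so P = 21.6·(cos -18.1°, sin -18.1°) = (20.53, -6.711). ∠HPB = 50.9°, so PB runs at -18.1° + (180° − 50.9°) = 111.0° from the x-axis; with |PB| = 17.7, B = P + 17.7·(cos 111.0°, sin 111.0°) = (14.19, 9.814). PB ⟂ BR; with |BR| = 20.5 on the right of PB, R = B + 20.5·(0.9336, 0.3584) = (33.33, 17.16). Then cos ∠RBH = BR·BH / (|BR||BH|), giving 166.3°.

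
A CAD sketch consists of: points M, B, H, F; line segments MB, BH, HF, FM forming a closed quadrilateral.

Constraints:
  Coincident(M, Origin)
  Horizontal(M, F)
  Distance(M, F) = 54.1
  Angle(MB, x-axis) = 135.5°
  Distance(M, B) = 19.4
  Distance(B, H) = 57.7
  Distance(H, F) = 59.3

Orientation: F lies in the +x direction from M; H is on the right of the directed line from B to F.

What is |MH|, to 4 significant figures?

40.30

M is at the origin; MF is horizontal with |MF| = 54.1 and F in +x, so F = (54.1, 0). MB runs at 135.5° with |MB| = 19.4, so B = (-13.84, 13.60). H is determined by |BH| = 57.7 and |HF| = 59.3 together: it lies at the intersection of circle(B, 57.7) and circle(F, 59.3). With |BF| = 69.28, the foot of the radical line on BF is 33.29 from B and the perpendicular offset is √(57.7² − 33.29²) = 47.13. Taking the right-of-BF solution: H = (9.558, -39.15).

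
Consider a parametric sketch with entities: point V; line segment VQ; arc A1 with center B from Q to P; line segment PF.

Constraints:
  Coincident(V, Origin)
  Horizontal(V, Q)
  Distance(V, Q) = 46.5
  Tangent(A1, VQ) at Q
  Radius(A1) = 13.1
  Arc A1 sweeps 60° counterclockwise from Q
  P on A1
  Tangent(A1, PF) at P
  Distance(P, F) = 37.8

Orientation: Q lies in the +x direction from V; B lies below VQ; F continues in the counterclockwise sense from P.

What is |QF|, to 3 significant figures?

49.6

V is at the origin; V and Q share the same y with |VQ| = 46.5 and Q on the +x side, so Q = (46.5, 0.00). The tangent condition forces BQ to be normal to VQ, so B = Q + (0, -13.1) = (46.5, -13.1). On A1, Q sits at bearing 90° from B; a 60° counterclockwise sweep puts P at bearing 150°, so P = B + 13.1·(cos 150°, sin 150°) = (35.2, -6.55). The tangent condition forces BP to be normal to PF, so PF runs along (−sin 150°, cos 150°); with |PF| = 37.8, F = (16.3, -39.3). Then |QF| = |F − Q| = 49.6.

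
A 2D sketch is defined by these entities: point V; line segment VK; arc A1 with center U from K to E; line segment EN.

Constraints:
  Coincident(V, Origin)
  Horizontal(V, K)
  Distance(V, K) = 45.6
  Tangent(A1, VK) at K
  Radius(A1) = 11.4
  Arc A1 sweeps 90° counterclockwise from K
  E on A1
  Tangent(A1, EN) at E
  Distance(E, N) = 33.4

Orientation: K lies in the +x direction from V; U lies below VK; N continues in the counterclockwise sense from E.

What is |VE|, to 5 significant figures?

36.050

V is at the origin; V and K share the same y with |VK| = 45.6 and K on the +x side, so K = (45.600, 0.0000). The tangent condition forces UK to be normal to VK, so U = K + (0, -11.4) = (45.600, -11.400). On A1, K sits at bearing 90° from U; a 90° counterclockwise sweep puts E at bearing 180°, so E = U + 11.4·(cos 180°, sin 180°) = (34.200, -11.400). Then |VE| = |E − V| = 36.050.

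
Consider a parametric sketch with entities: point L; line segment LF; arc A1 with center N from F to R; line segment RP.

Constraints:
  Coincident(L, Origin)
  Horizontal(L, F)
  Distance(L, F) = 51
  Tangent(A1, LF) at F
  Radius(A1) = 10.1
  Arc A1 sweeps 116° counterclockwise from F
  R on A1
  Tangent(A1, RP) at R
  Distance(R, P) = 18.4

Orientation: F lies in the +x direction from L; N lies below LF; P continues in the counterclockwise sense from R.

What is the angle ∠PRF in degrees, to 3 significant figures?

122°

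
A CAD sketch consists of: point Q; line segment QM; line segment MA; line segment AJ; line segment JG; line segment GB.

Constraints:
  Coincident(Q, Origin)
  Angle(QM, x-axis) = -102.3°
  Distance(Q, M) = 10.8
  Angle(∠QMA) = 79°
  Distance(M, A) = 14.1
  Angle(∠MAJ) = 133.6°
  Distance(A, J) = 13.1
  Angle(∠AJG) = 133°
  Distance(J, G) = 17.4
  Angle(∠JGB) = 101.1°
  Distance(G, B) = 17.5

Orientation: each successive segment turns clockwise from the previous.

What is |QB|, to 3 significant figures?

18.8

Q is at the origin; QM runs at -102.3° with length 10.8, so M = (-2.30, -10.6). ∠QMA = 79.0° gives MA at 157° from the x-axis; with |MA| = 14.1, A = (-15.3, -4.97). ∠MAJ = 133.6° gives AJ at 110° from the x-axis; with |AJ| = 13.1, J = (-19.8, 7.31). ∠AJG = 133.0° gives JG at 63.3° from the x-axis; with |JG| = 17.4, G = (-12.0, 22.9). ∠JGB = 101.1° gives GB at -15.6° from the x-axis; with |GB| = 17.5, B = (4.88, 18.2). Then |QB| = |B − Q| = 18.8.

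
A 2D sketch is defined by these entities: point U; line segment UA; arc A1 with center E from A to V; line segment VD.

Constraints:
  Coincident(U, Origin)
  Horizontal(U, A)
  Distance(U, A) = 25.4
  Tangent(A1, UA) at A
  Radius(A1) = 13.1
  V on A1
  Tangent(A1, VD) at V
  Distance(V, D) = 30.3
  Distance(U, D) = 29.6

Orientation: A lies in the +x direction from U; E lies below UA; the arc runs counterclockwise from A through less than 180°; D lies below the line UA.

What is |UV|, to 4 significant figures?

15.82

Checks: |UA| = 25.40 ✓; |EV| = 13.10 ✓; ∠(EV, VD) = 90.00° ✓; |VD| = 30.30 ✓; |UD| = 29.60 ✓.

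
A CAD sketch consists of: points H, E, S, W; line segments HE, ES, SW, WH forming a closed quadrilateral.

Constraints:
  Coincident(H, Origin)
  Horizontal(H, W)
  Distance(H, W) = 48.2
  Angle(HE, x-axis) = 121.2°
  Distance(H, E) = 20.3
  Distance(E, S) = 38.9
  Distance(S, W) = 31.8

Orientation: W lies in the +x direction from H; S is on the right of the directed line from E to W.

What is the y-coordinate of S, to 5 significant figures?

-9.3142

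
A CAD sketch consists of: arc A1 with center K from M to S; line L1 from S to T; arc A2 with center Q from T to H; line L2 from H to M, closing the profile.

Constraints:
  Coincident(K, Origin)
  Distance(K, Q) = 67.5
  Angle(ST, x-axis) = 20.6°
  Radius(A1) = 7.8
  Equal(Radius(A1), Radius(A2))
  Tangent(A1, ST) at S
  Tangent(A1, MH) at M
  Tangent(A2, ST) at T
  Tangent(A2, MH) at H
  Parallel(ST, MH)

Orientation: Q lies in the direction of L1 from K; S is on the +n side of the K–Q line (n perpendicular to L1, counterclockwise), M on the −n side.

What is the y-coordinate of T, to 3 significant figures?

31.1

The slot axis is L1's direction at 20.6°, so u = (cos 20.6°, sin 20.6°) = (0.936, 0.352) and n = (−sin 20.6°, cos 20.6°) = (-0.352, 0.936). K is at the origin and Q lies 67.5 along u from K, so Q = 67.5·u = (63.2, 23.7). Tangency of A1 to both parallel lines with radius 7.8 puts S and M at K ± 7.8·n: S = (-2.74, 7.30), M = (2.74, -7.30). Equal radii place T and H the same way about Q: T = Q + 7.8·n = (60.4, 31.1), H = Q − 7.8·n = (65.9, 16.4). So T.y = 31.1.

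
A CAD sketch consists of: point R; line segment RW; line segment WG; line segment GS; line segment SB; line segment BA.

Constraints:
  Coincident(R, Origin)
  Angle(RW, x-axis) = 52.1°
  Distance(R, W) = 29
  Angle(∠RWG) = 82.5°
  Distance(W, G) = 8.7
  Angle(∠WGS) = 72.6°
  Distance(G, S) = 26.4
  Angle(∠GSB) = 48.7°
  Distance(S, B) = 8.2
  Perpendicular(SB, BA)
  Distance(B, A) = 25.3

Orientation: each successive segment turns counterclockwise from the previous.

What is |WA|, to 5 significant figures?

18.850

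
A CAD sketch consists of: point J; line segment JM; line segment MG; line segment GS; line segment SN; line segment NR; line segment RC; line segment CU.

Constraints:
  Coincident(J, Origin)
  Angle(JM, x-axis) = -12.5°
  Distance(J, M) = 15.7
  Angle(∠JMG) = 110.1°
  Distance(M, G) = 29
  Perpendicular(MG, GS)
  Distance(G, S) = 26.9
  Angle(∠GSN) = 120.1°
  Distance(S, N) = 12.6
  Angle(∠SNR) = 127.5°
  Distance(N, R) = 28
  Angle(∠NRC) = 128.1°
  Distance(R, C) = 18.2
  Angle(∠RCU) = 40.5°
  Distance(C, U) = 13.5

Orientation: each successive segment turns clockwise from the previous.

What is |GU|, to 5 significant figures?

32.972

∠NRC = 128.1° gives RC at 23.300° from the x-axis; with |RC| = 18.2, C = (8.6625, 8.5384). ∠RCU = 40.5° gives CU at -116.20° from the x-axis; with |CU| = 13.5, U = (2.7022, -3.5746). Then |GU| = |U − G| = 32.972.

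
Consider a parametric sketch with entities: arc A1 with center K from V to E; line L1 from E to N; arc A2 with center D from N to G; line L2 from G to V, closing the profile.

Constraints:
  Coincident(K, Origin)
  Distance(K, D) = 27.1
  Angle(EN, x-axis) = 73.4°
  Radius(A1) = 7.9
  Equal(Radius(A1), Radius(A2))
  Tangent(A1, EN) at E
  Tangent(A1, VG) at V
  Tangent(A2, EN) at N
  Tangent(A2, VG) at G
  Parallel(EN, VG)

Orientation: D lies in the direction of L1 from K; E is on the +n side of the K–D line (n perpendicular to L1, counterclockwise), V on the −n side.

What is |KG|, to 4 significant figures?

28.23

The slot axis is L1's direction at 73.4°, so u = (cos 73.4°, sin 73.4°) = (0.2857, 0.9583) and n = (−sin 73.4°, cos 73.4°) = (-0.9583, 0.2857). K is at the origin and D lies 27.1 along u from K, so D = 27.1·u = (7.742, 25.97). Tangency of A1 to both parallel lines with radius 7.9 puts E and V at K ± 7.9·n: E = (-7.571, 2.257), V = (7.571, -2.257). Equal radii place N and G the same way about D: N = D + 7.9·n = (0.1714, 28.23), G = D − 7.9·n = (15.31, 23.71). Then |KG| = |G − K| = 28.23.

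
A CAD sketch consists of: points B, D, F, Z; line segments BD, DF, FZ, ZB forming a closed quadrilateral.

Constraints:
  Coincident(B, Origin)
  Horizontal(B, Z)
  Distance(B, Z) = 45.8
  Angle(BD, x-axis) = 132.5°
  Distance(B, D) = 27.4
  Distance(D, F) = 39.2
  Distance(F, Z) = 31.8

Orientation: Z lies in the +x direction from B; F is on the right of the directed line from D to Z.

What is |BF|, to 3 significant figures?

14.1

Checks: |DF| = 39.20 ✓; |FZ| = 31.80 ✓.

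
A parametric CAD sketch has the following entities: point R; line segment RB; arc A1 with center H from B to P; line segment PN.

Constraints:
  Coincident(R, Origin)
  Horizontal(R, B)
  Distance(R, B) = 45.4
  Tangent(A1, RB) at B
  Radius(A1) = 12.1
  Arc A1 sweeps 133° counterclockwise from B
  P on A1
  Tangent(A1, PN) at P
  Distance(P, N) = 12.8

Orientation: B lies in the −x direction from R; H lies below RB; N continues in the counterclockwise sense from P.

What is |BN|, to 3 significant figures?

29.7

On A1, B sits at bearing 90° from H; a 133° counterclockwise sweep puts P at bearing 223°, so P = H + 12.1·(cos 223°, sin 223°) = (-54.2, -20.4). Since A1 is tangent to PN there, HP ⟂ PN, so PN runs along (−sin 223°, cos 223°); with |PN| = 12.8, N = (-45.5, -29.7). Then |BN| = |N − B| = 29.7.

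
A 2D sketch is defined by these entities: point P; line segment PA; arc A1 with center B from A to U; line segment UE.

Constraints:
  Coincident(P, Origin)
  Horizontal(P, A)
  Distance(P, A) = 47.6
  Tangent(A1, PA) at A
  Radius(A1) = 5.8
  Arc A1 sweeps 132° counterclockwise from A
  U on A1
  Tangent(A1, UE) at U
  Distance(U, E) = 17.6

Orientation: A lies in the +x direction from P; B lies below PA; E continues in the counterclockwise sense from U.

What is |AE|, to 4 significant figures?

23.95

P is at the origin; PA is horizontal with |PA| = 47.6 and A on the +x side, so A = (47.60, 0.000). Since A1 is tangent to PA there, BA ⟂ PA, so B = A + (0, -5.8) = (47.60, -5.800). On A1, A sits at bearing 90° from B; a 132° counterclockwise sweep puts U at bearing 222°, so U = B + 5.8·(cos 222°, sin 222°) = (43.29, -9.681). Since A1 is tangent to UE there, BU ⟂ UE, so UE runs along (−sin 222°, cos 222°); with |UE| = 17.6, E = (55.07, -22.76). Then |AE| = |E − A| = 23.95.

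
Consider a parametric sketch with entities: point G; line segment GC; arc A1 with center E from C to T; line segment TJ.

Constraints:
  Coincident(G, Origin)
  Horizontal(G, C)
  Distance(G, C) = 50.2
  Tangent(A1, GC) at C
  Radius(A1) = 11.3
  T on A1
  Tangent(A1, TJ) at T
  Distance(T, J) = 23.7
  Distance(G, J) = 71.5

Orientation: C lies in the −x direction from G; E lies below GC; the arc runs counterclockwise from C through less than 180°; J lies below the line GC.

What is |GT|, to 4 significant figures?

62.41

Checks: ∠(EC, CG) = 90.00° ✓; |ET| = 11.30 ✓; ∠(ET, TJ) = 90.00° ✓; |TJ| = 23.70 ✓; |GJ| = 71.50 ✓.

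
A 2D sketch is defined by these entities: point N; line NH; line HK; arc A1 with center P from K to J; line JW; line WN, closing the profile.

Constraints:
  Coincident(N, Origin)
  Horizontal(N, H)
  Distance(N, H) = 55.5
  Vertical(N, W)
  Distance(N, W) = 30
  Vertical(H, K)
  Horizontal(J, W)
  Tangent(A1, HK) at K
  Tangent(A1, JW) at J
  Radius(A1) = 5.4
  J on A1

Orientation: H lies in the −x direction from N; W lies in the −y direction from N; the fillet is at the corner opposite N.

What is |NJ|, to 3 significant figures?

58.4

N is at the origin; N and H share the same y with |NH| = 55.5 and H on the −x side, so H = (-55.5, 0.00). NW is vertical with |NW| = 30.0 and W on the −y side, so W = (0.00, -30.0). The virtual corner opposite N is at (-55.5, -30.0). A1 meets HK tangentially, so PK is at right angles to HK and the tangent condition forces PJ to be normal to JW, with radius 5.4, so the center P sits 5.4 in from both sides at P = (-50.1, -24.6). That places the tangent points at K = (-55.5, -24.6) on HK and J = (-50.1, -30.0) on JW. Then |NJ| = |J − N| = 58.4.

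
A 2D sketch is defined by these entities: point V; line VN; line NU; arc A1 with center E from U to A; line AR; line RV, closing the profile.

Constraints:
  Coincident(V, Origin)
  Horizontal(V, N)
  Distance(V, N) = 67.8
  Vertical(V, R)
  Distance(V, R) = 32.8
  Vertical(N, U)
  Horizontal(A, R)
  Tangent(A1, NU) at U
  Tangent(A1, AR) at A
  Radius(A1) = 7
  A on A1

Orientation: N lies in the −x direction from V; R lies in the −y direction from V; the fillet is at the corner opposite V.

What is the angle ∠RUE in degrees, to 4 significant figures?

5.895°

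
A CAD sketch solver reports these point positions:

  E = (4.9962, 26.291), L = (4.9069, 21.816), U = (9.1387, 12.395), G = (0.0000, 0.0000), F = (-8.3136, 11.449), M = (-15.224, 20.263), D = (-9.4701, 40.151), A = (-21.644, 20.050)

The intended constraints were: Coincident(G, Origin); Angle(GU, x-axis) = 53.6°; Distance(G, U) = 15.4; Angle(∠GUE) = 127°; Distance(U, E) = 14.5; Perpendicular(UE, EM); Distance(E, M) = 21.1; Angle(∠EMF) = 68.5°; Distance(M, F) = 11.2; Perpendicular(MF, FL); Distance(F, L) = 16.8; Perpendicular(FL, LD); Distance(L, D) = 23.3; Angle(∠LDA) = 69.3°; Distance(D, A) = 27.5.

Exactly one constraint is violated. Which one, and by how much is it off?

Distance(D, A) = 27.5 — off by 4.00.

G = (0.00, 0.00) ✓; GU at 53.60° ✓; |GU| = 15.40 ✓; ∠GUE = 127.0° ✓; |UE| = 14.50 ✓; ∠(UE, EM) = 90.00° ✓; |EM| = 21.10 ✓; ∠EMF = 68.50° ✓; |MF| = 11.20 ✓; ∠(MF, FL) = 90.00° ✓; |FL| = 16.80 ✓; ∠(FL, LD) = 90.00° ✓; |LD| = 23.30 ✓; ∠LDA = 69.30° ✓; |DA| = 23.50 ✗.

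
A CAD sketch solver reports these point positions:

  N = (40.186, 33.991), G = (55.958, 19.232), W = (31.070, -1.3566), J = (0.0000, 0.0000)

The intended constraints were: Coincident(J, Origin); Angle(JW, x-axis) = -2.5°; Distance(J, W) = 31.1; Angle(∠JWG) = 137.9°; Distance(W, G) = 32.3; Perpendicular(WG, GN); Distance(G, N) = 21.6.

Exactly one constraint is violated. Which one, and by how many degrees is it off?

Perpendicular(WG, GN) — off by 7.30°.

J = (0.00, 0.00) ✓; JW at -2.500° ✓; |JW| = 31.10 ✓; ∠JWG = 137.9° ✓; |WG| = 32.30 ✓; ∠(WG, GN) = 97.30° ✗; |GN| = 21.60 ✓.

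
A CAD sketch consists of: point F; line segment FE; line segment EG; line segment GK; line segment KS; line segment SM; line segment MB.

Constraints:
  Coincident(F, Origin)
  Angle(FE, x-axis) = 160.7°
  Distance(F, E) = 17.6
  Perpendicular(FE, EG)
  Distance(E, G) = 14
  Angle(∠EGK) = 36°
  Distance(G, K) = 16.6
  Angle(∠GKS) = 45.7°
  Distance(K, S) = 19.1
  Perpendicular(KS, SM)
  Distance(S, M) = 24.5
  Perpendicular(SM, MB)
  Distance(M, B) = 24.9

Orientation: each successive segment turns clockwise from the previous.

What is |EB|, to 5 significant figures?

30.613

F is at the origin; FE runs at 160.7° with length 17.6, so E = (-16.611, 5.8171). FE ⟂ EG, so EG runs at 70.700°; with |EG| = 14.0, G = (-11.984, 19.030). ∠EGK = 36.0° gives GK at -73.300° from the x-axis; with |GK| = 16.6, K = (-7.2135, 3.1304). ∠GKS = 45.7° gives KS at 152.40° from the x-axis; with |KS| = 19.1, S = (-24.140, 11.979). The perpendicularity gives SM at right angles to KS, so SM runs at 62.400°; with |SM| = 24.5, M = (-12.789, 33.691). The perpendicularity gives MB at right angles to SM, so MB runs at -27.600°; with |MB| = 24.9, B = (9.2772, 22.155). Then |EB| = |B − E| = 30.613.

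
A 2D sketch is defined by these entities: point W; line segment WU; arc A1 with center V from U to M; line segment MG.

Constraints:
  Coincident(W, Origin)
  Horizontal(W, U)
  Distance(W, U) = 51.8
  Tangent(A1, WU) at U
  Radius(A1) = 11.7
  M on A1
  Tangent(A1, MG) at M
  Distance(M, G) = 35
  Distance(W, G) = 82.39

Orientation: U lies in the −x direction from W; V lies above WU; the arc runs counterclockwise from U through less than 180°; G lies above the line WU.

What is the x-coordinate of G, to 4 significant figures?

-69.66

Checks: |VM| = 11.70 ✓; ∠(VM, MG) = 90.00° ✓; |MG| = 35.00 ✓; |WG| = 82.39 ✓.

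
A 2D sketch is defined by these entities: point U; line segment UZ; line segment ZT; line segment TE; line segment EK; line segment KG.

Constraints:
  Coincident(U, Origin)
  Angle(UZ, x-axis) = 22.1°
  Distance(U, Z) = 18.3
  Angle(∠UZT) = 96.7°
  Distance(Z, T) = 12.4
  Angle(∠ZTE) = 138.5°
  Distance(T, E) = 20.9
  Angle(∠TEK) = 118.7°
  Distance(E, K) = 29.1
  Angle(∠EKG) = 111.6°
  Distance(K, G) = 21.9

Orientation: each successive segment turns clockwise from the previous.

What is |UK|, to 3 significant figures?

33.8

U is at the origin; UZ runs at 22.1° with length 18.3, so Z = (17.0, 6.88). ∠UZT = 96.7° gives ZT at -61.2° from the x-axis; with |ZT| = 12.4, T = (22.9, -3.98). ∠ZTE = 138.5° gives TE at -103° from the x-axis; with |TE| = 20.9, E = (18.3, -24.4). ∠TEK = 118.7° gives EK at -164° from the x-axis; with |EK| = 29.1, K = (-9.64, -32.4). Then |UK| = |K − U| = 33.8.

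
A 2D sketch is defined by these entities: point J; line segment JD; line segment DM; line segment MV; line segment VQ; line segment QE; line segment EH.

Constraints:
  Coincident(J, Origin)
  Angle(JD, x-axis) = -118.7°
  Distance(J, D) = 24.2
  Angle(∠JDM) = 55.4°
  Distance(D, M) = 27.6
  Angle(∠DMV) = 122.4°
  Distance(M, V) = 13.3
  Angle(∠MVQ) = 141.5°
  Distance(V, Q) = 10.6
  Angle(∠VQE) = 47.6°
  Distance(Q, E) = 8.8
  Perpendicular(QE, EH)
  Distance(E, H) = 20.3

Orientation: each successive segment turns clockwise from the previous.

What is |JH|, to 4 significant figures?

34.43

∠VQE = 47.6° gives QE at -111.8° from the x-axis; with |QE| = 8.8, E = (-10.54, 10.40). QE ⟂ EH, so EH runs at 158.2°; with |EH| = 20.3, H = (-29.39, 17.94). Then |JH| = |H − J| = 34.43.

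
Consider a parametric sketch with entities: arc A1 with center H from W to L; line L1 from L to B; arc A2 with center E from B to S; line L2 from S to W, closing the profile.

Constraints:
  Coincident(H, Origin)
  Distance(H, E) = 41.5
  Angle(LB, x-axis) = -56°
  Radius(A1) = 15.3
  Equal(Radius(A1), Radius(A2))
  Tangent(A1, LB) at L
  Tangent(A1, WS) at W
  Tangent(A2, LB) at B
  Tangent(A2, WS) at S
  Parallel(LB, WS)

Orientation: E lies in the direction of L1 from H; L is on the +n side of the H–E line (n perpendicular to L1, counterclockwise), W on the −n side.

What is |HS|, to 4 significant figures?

44.23

The slot axis is L1's direction at -56.0°, so u = (cos -56.0°, sin -56.0°) = (0.5592, -0.8290) and n = (−sin -56.0°, cos -56.0°) = (0.8290, 0.5592). H is at the origin and E lies 41.5 along u from H, so E = 41.5·u = (23.21, -34.41). Tangency of A1 to both parallel lines with radius 15.3 puts L and W at H ± 15.3·n: L = (12.68, 8.556), W = (-12.68, -8.556). Equal radii place B and S the same way about E: B = E + 15.3·n = (35.89, -25.85), S = E − 15.3·n = (10.52, -42.96). Then |HS| = |S − H| = 44.23.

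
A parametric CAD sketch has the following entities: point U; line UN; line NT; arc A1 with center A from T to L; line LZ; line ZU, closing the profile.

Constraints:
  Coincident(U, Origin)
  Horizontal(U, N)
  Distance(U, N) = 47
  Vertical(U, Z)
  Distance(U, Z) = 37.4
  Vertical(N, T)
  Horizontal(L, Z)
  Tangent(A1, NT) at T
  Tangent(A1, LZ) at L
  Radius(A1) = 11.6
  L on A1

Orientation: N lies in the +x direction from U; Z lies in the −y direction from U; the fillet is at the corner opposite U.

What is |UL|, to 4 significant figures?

51.50

U is at the origin; UN is horizontal with |UN| = 47.0 and N on the +x side, so N = (47.00, 0.000). UZ is vertical with |UZ| = 37.4 and Z on the −y side, so Z = (0.000, -37.40). The virtual corner opposite U is at (47.00, -37.40). Tangency of A1 to NT means the radius AT is perpendicular to NT and the tangent condition forces AL to be normal to LZ, with radius 11.6, so the center A sits 11.6 in from both sides at A = (35.40, -25.80). That places the tangent points at T = (47.00, -25.80) on NT and L = (35.40, -37.40) on LZ. Then |UL| = |L − U| = 51.50.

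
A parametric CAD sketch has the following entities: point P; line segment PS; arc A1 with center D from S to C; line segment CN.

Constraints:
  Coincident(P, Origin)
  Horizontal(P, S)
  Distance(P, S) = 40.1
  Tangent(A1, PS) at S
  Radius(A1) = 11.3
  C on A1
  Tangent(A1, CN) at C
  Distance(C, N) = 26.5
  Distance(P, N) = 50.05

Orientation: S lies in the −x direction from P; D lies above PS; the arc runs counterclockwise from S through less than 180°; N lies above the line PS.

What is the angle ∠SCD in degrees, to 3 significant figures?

42.0°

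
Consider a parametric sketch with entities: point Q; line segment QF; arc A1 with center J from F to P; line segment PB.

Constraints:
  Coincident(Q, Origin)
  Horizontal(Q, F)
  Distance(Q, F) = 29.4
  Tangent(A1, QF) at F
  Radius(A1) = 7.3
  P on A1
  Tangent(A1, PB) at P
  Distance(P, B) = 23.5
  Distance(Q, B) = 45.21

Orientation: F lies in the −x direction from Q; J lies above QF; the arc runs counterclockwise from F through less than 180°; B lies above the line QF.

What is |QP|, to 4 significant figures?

24.92

Q is at the origin; Q and F share the same y with |QF| = 29.4 and F on the −x side, so F = (-29.40, 0.000). The tangent condition forces JF to be normal to QF, so J = F + (0, 7.3) = (-29.40, 7.300). Since JP ⟂ PB (tangency), |JB| = √(7.3² + 23.5²) = 24.61 regardless of where P sits on A1. So B lies on both circle(Q, 45.21) and circle(J, 24.61); the above-QF intersection is B = (-32.19, 31.75). P is the foot of the tangent from B: P = (-22.72, 10.24).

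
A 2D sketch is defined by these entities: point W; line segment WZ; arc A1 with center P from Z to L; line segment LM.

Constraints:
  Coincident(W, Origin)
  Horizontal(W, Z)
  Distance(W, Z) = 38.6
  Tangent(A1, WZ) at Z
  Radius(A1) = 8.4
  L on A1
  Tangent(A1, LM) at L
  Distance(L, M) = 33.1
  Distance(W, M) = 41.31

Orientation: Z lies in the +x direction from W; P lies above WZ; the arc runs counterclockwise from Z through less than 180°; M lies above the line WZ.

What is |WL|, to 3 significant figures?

46.5

Checks: |PL| = 8.400 ✓; ∠(PL, LM) = 90.00° ✓; |LM| = 33.10 ✓; |WM| = 41.31 ✓.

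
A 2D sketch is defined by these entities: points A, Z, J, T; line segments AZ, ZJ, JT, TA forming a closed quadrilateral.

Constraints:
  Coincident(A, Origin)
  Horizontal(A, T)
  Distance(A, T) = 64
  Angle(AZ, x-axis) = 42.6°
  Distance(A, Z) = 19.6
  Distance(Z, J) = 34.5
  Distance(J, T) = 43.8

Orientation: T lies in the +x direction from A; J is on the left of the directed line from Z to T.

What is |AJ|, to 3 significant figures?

54.1

A is at the origin; A and T share the same y with |AT| = 64.0 and T in +x, so T = (64.0, 0). AZ runs at 42.6° with |AZ| = 19.6, so Z = (14.4, 13.3). J is determined by |ZJ| = 34.5 and |JT| = 43.8 together: it lies at the intersection of circle(Z, 34.5) and circle(T, 43.8). With |ZT| = 51.3, the foot of the radical line on ZT is 18.6 from Z and the perpendicular offset is √(34.5² − 18.6²) = 29.1. Taking the left-of-ZT solution: J = (39.9, 36.6).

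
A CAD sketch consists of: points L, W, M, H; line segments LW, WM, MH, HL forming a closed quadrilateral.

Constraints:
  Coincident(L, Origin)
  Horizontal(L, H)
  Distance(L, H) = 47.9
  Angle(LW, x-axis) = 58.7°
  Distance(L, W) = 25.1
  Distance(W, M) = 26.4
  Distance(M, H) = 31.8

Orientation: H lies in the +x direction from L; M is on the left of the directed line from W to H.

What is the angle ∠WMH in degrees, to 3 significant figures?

88.9°

L is at the origin; LH is horizontal with |LH| = 47.9 and H in +x, so H = (47.9, 0). LW runs at 58.7° with |LW| = 25.1, so W = (13.0, 21.4). M is determined by |WM| = 26.4 and |MH| = 31.8 together: it lies at the intersection of circle(W, 26.4) and circle(H, 31.8). With |WH| = 40.9, the foot of the radical line on WH is 16.6 from W and the perpendicular offset is √(26.4² − 16.6²) = 20.5. Taking the left-of-WH solution: M = (37.9, 30.2).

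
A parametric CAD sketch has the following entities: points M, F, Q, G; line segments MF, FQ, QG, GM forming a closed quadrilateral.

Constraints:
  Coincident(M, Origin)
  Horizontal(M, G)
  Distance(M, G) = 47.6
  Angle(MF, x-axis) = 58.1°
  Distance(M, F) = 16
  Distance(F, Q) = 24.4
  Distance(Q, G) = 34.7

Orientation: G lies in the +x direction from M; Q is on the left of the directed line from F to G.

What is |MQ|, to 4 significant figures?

39.79

M is at the origin; M and G share the same y with |MG| = 47.6 and G in +x, so G = (47.6, 0). MF runs at 58.1° with |MF| = 16.0, so F = (8.455, 13.58). Q is determined by |FQ| = 24.4 and |QG| = 34.7 together: it lies at the intersection of circle(F, 24.4) and circle(G, 34.7). With |FG| = 41.43, the foot of the radical line on FG is 13.37 from F and the perpendicular offset is √(24.4² − 13.37²) = 20.41. Taking the left-of-FG solution: Q = (27.78, 28.48).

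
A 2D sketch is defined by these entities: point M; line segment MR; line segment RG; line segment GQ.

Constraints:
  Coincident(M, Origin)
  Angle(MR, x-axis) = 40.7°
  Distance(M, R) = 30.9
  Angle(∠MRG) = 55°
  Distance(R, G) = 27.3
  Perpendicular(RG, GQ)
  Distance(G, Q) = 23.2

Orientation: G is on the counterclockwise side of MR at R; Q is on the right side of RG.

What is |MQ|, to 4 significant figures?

49.45

M is at the origin; MR runs at 40.7° with length 30.9, so R = 30.9·(cos 40.7°, sin 40.7°) = (23.43, 20.15). ∠MRG = 55.0°, so RG runs at 40.7° + (180° − 55.0°) = 165.7° from the x-axis; with |RG| = 27.3, G = R + 27.3·(cos 165.7°, sin 165.7°) = (-3.028, 26.89). The perpendicularity gives GQ at right angles to RG; with |GQ| = 23.2 on the right of RG, Q = G + 23.2·(0.2470, 0.9690) = (2.703, 49.37). Then |MQ| = |Q − M| = 49.45.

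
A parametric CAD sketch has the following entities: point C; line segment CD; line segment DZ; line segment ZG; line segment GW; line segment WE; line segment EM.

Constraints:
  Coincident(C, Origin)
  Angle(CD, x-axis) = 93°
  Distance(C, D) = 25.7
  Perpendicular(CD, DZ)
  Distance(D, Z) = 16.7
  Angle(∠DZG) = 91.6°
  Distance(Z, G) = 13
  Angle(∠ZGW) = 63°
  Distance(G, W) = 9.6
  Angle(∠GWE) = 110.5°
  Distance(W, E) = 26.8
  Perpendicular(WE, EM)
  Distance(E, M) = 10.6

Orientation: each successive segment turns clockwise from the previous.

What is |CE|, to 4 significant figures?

44.82

C is at the origin; CD runs at 93.0° with length 25.7, so D = (-1.345, 25.66). The perpendicularity gives DZ at right angles to CD, so DZ runs at 3.000°; with |DZ| = 16.7, Z = (15.33, 26.54). ∠DZG = 91.6° gives ZG at -85.40° from the x-axis; with |ZG| = 13.0, G = (16.37, 13.58). ∠ZGW = 63.0° gives GW at 157.6° from the x-axis; with |GW| = 9.6, W = (7.499, 17.24). ∠GWE = 110.5° gives WE at 88.10° from the x-axis; with |WE| = 26.8, E = (8.388, 44.02). Then |CE| = |E − C| = 44.82.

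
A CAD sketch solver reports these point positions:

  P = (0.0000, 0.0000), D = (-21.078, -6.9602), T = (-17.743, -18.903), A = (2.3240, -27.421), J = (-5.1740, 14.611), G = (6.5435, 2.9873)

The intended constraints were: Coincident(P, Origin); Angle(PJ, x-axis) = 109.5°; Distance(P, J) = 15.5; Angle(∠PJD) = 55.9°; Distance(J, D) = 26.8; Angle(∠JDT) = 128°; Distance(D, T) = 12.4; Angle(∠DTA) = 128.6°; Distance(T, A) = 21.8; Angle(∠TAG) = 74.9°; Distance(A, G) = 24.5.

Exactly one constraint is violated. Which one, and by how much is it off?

Distance(A, G) = 24.5 — off by 6.20.

P = (0.00, 0.00) ✓; PJ at 109.5° ✓; |PJ| = 15.50 ✓; ∠PJD = 55.90° ✓; |JD| = 26.80 ✓; ∠JDT = 128.0° ✓; |DT| = 12.40 ✓; ∠DTA = 128.6° ✓; |TA| = 21.80 ✓; ∠TAG = 74.90° ✓; |AG| = 30.70 ✗.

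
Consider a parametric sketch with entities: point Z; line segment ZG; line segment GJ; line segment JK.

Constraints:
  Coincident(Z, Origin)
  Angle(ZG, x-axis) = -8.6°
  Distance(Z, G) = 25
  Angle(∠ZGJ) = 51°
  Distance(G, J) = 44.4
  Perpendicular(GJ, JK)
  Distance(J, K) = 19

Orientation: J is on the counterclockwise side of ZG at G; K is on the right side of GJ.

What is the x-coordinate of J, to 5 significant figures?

2.2510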